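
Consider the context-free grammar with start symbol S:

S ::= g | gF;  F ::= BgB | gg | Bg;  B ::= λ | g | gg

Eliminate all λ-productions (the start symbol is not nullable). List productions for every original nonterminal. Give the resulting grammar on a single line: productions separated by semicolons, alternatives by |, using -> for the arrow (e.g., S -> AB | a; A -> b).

Nullable set: {B}.
Drop B -> λ.
F -> Bg: B nullable, giving Bg | g.
F -> BgB: B, B nullable, giving Bg | BgB | g | gB.
Unchanged (no nullable symbols): S -> g; S -> gF; B -> g; B -> gg; F -> gg.

S -> g | gF; B -> g | gg; F -> g | Bg | gB | gg | BgB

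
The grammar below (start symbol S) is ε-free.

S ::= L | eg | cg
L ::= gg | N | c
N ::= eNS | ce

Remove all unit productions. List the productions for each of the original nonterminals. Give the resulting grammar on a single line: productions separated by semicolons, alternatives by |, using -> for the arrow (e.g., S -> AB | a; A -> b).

Unit productions: L->N, S->L.
Unit pairs (A ⇒* B via units): (L,N), (S,L), (S,N).
S: inherits non-unit rules of {L, N, S} → c | ce | cg | eNS | eg | gg.
L: inherits non-unit rules of {L, N} → c | ce | eNS | gg.
N: inherits non-unit rules of {N} → ce | eNS.

S -> c | ce | cg | eg | gg | eNS; L -> c | ce | gg | eNS; N -> ce | eNS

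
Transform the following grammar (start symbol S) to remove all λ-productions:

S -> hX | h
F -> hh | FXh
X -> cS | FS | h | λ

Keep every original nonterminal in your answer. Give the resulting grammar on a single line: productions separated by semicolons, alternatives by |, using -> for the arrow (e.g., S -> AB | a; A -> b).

Nullable set: {X}.
S -> hX: X nullable, giving h | hX.
F -> FXh: X nullable, giving FXh | Fh.
Drop X -> λ.
Unchanged (no nullable symbols): S -> h; F -> hh; X -> FS; X -> cS; X -> h.

S -> h | hX; F -> Fh | hh | FXh; X -> h | FS | cS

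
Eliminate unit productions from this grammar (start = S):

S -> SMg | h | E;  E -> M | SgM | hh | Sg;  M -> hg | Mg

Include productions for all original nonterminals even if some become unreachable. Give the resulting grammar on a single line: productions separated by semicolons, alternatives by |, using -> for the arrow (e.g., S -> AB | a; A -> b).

Unit productions: E->M, S->E.
Unit pairs (A ⇒* B via units): (E,M), (S,E), (S,M).
S: inherits non-unit rules of {E, M, S} → Mg | SMg | Sg | SgM | h | hg | hh.
E: inherits non-unit rules of {E, M} → Mg | Sg | SgM | hg | hh.
M: inherits non-unit rules of {M} → Mg | hg.

S -> h | Mg | Sg | hg | hh | SMg | SgM; E -> Mg | Sg | hg | hh | SgM; M -> Mg | hg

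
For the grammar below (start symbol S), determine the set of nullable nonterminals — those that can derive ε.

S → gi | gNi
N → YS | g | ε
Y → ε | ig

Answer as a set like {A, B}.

{N, Y}

Directly nullable (have an ε-rule): {N, Y}.
Not nullable: S — each has a terminal in every rule's right-hand side or depends on a non-nullable symbol.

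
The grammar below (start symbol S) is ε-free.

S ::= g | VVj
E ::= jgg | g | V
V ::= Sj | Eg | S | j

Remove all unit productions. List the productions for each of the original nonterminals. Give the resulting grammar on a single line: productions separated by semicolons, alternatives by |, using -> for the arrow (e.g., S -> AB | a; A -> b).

Unit productions: E->V, V->S.
Unit pairs (A ⇒* B via units): (E,S), (E,V), (V,S).
S: inherits non-unit rules of {S} → VVj | g.
E: inherits non-unit rules of {E, S, V} → Eg | Sj | VVj | g | j | jgg.
V: inherits non-unit rules of {S, V} → Eg | Sj | VVj | g | j.

S -> g | VVj; E -> g | j | Eg | Sj | VVj | jgg; V -> g | j | Eg | Sj | VVj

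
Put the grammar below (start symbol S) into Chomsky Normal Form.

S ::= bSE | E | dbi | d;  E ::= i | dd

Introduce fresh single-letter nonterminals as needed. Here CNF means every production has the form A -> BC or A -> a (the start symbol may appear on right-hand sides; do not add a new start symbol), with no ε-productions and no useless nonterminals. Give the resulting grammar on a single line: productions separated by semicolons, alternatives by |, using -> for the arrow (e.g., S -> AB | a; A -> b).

No ε-productions.
After unit-elimination: S -> d | i | dd | bSE | dbi; E -> i | dd.
TERM: introduce B -> b, A -> d, C -> i and substitute in every rule of length ≥2.
BIN: S -> ABC becomes S -> AD, D -> BC; S -> BSE becomes S -> BF, F -> SE.

S -> d | i | AA | AD | BF; A -> d; B -> b; C -> i; D -> BC; E -> i | AA; F -> SE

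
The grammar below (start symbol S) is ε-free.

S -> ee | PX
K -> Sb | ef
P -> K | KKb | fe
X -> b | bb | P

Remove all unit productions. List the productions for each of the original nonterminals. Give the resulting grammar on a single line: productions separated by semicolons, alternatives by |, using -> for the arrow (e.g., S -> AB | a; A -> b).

S -> PX | ee; K -> Sb | ef; P -> Sb | ef | fe | KKb; X -> b | Sb | bb | ef | fe | KKb

Unit productions: P->K, X->P.
Unit pairs (A ⇒* B via units): (P,K), (X,K), (X,P).
S: inherits non-unit rules of {S} → PX | ee.
K: inherits non-unit rules of {K} → Sb | ef.
P: inherits non-unit rules of {K, P} → KKb | Sb | ef | fe.
X: inherits non-unit rules of {K, P, X} → KKb | Sb | b | bb | ef | fe.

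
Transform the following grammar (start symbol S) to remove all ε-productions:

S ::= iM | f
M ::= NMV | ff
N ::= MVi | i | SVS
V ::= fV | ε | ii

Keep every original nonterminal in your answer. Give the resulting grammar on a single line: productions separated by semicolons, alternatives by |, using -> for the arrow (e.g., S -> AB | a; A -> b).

S -> f | iM; M -> NM | ff | NMV; N -> i | Mi | SS | MVi | SVS; V -> f | fV | ii

Nullable set: {V}.
M -> NMV: V nullable, giving NM | NMV.
N -> MVi: V nullable, giving MVi | Mi.
N -> SVS: V nullable, giving SS | SVS.
Drop V -> ε.
V -> fV: V nullable, giving f | fV.
Unchanged (no nullable symbols): S -> f; S -> iM; M -> ff; N -> i; V -> ii.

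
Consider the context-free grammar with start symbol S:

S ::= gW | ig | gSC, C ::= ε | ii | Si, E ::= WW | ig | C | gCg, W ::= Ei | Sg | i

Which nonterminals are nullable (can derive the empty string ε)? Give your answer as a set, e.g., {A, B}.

{C, E}

Directly nullable (have an ε-rule): {C}.
E is nullable via E -> C (every symbol on the right is already known nullable).
Not nullable: S, W — each has a terminal in every rule's right-hand side or depends on a non-nullable symbol.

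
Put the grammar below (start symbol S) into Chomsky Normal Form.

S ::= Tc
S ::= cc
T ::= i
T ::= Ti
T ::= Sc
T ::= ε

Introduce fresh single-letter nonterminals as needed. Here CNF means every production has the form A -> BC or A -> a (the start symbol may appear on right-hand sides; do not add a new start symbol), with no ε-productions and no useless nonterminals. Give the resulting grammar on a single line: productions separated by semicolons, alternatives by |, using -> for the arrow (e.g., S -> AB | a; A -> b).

Nullable: {T}; after ε-elimination: S -> c | Tc | cc; T -> i | Sc | Ti.
No unit productions to eliminate.
TERM: introduce A -> c, B -> i and substitute in every rule of length ≥2.

S -> c | AA | TA; A -> c; B -> i; T -> i | SA | TB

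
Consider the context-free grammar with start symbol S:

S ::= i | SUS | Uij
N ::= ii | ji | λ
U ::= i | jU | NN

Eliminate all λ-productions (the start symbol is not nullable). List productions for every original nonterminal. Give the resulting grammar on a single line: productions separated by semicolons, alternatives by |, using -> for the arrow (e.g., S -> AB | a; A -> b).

Nullable set: {N, U}.
S -> SUS: U nullable, giving SS | SUS.
S -> Uij: U nullable, giving Uij | ij.
Drop N -> λ.
U -> NN: N, N nullable, giving N | NN.
U -> jU: U nullable, giving j | jU.
Unchanged (no nullable symbols): S -> i; N -> ii; N -> ji; U -> i.

S -> i | SS | ij | SUS | Uij; N -> ii | ji; U -> N | i | j | NN | jU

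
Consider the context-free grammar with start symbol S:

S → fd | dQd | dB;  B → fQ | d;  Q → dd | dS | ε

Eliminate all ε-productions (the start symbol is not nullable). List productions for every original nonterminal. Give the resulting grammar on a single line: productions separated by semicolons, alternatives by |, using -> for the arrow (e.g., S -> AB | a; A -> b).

S -> dB | dd | fd | dQd; B -> d | f | fQ; Q -> dS | dd

Nullable set: {Q}.
S -> dQd: Q nullable, giving dQd | dd.
B -> fQ: Q nullable, giving f | fQ.
Drop Q -> ε.
Unchanged (no nullable symbols): S -> dB; S -> fd; B -> d; Q -> dS; Q -> dd.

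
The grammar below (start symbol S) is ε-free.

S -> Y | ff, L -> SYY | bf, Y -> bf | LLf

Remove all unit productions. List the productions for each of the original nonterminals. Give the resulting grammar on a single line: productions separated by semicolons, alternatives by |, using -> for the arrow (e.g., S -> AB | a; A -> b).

Unit productions: S->Y.
Unit pairs (A ⇒* B via units): (S,Y).
S: inherits non-unit rules of {S, Y} → LLf | bf | ff.
L: inherits non-unit rules of {L} → SYY | bf.
Y: inherits non-unit rules of {Y} → LLf | bf.

S -> bf | ff | LLf; L -> bf | SYY; Y -> bf | LLf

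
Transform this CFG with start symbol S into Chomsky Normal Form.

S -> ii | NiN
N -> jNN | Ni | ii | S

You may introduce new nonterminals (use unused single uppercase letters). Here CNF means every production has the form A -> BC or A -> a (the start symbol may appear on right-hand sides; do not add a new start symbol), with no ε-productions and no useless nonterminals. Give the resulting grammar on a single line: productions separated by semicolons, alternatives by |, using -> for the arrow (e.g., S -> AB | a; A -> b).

No ε-productions.
After unit-elimination: S -> ii | NiN; N -> Ni | ii | NiN | jNN.
TERM: introduce A -> i, B -> j and substitute in every rule of length ≥2.
BIN: N -> BNN becomes N -> BC, C -> NN; N -> NAN becomes N -> ND, D -> AN; S -> NAN becomes S -> NE, E -> AN.

S -> AA | NE; A -> i; B -> j; C -> NN; D -> AN; E -> AN; N -> AA | BC | NA | ND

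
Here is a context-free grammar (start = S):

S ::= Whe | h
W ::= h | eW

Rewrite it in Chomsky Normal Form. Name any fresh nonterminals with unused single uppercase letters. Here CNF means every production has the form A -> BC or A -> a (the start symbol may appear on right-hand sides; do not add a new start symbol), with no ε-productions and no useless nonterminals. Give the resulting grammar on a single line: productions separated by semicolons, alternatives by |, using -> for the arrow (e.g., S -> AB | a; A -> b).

S -> h | WC; A -> h; B -> e; C -> AB; W -> h | BW

No ε-productions.
No unit productions to eliminate.
TERM: introduce B -> e, A -> h and substitute in every rule of length ≥2.
BIN: S -> WAB becomes S -> WC, C -> AB.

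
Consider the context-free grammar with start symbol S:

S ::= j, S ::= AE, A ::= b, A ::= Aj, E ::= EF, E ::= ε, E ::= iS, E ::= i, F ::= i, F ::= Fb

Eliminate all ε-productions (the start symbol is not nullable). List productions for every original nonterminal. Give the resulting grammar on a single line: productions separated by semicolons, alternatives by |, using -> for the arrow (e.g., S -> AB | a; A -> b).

S -> A | j | AE; A -> b | Aj; E -> F | i | EF | iS; F -> i | Fb

Nullable set: {E}.
S -> AE: E nullable, giving A | AE.
Drop E -> ε.
E -> EF: E nullable, giving EF | F.
Unchanged (no nullable symbols): S -> j; A -> Aj; A -> b; E -> i; E -> iS; F -> Fb; F -> i.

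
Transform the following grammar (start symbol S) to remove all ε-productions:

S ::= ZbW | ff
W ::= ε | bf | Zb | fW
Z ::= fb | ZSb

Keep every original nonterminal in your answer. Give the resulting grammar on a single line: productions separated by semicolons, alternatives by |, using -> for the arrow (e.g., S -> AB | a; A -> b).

Nullable set: {W}.
S -> ZbW: W nullable, giving Zb | ZbW.
Drop W -> ε.
W -> fW: W nullable, giving f | fW.
Unchanged (no nullable symbols): S -> ff; W -> Zb; W -> bf; Z -> ZSb; Z -> fb.

S -> Zb | ff | ZbW; W -> f | Zb | bf | fW; Z -> fb | ZSb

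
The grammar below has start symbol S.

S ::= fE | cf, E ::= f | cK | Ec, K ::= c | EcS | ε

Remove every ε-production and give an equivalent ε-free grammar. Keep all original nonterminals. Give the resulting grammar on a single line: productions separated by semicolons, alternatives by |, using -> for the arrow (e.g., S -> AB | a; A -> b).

S -> cf | fE; E -> c | f | Ec | cK; K -> c | EcS

Nullable set: {K}.
E -> cK: K nullable, giving c | cK.
Drop K -> ε.
Unchanged (no nullable symbols): S -> cf; S -> fE; E -> Ec; E -> f; K -> EcS; K -> c.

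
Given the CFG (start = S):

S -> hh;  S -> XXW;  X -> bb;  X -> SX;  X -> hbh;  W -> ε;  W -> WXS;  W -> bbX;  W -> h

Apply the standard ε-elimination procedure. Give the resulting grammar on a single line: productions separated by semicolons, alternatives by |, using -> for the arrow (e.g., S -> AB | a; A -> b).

S -> XX | hh | XXW; W -> h | XS | WXS | bbX; X -> SX | bb | hbh

Nullable set: {W}.
S -> XXW: W nullable, giving XX | XXW.
Drop W -> ε.
W -> WXS: W nullable, giving WXS | XS.
Unchanged (no nullable symbols): S -> hh; W -> bbX; W -> h; X -> SX; X -> bb; X -> hbh.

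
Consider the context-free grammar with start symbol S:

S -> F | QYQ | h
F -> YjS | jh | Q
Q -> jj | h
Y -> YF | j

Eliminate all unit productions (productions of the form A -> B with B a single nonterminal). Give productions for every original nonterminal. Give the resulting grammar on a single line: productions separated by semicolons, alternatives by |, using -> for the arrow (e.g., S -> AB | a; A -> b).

Unit productions: F->Q, S->F.
Unit pairs (A ⇒* B via units): (F,Q), (S,F), (S,Q).
S: inherits non-unit rules of {F, Q, S} → QYQ | YjS | h | jh | jj.
F: inherits non-unit rules of {F, Q} → YjS | h | jh | jj.
Q: inherits non-unit rules of {Q} → h | jj.
Y: inherits non-unit rules of {Y} → YF | j.

S -> h | jh | jj | QYQ | YjS; F -> h | jh | jj | YjS; Q -> h | jj; Y -> j | YF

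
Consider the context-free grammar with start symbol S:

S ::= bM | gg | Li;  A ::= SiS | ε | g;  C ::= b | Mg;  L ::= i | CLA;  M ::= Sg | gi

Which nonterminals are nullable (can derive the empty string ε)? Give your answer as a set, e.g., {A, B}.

Directly nullable (have an ε-rule): {A}.
Not nullable: C, L, M, S — each has a terminal in every rule's right-hand side or depends on a non-nullable symbol.

{A}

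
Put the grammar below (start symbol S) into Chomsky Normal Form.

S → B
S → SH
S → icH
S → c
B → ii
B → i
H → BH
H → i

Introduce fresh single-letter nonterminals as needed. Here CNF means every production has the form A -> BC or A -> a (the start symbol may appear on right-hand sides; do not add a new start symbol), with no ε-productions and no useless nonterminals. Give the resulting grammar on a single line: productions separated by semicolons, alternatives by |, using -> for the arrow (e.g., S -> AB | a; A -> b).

S -> c | i | AA | AD | SH; A -> i; B -> i | AA; C -> c; D -> CH; H -> i | BH

No ε-productions.
After unit-elimination: S -> c | i | SH | ii | icH; B -> i | ii; H -> i | BH.
TERM: introduce C -> c, A -> i and substitute in every rule of length ≥2.
BIN: S -> ACH becomes S -> AD, D -> CH.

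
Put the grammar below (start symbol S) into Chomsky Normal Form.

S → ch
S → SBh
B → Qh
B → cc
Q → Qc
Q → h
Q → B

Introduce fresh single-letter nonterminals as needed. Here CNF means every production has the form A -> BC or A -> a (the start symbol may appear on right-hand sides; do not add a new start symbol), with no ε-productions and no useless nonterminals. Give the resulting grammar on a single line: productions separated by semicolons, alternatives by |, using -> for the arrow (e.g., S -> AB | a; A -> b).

S -> CA | SD; A -> h; B -> CC | QA; C -> c; D -> BA; Q -> h | CC | QA | QC

No ε-productions.
After unit-elimination: S -> ch | SBh; B -> Qh | cc; Q -> h | Qc | Qh | cc.
TERM: introduce C -> c, A -> h and substitute in every rule of length ≥2.
BIN: S -> SBA becomes S -> SD, D -> BA.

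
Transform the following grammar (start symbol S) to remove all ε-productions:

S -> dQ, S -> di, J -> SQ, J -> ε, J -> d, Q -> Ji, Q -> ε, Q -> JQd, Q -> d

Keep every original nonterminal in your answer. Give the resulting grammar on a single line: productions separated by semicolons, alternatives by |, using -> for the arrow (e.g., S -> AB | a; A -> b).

Nullable set: {J, Q}.
S -> dQ: Q nullable, giving d | dQ.
Drop J -> ε.
J -> SQ: Q nullable, giving S | SQ.
Drop Q -> ε.
Q -> JQd: J, Q nullable, giving JQd | Jd | Qd | d.
Q -> Ji: J nullable, giving Ji | i.
Unchanged (no nullable symbols): S -> di; J -> d; Q -> d.

S -> d | dQ | di; J -> S | d | SQ; Q -> d | i | Jd | Ji | Qd | JQd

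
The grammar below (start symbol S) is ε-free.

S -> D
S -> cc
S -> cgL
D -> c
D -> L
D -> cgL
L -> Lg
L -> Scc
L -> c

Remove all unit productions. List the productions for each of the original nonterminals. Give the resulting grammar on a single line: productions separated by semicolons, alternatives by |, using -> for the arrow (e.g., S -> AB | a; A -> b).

Unit productions: D->L, S->D.
Unit pairs (A ⇒* B via units): (D,L), (S,D), (S,L).
S: inherits non-unit rules of {D, L, S} → Lg | Scc | c | cc | cgL.
D: inherits non-unit rules of {D, L} → Lg | Scc | c | cgL.
L: inherits non-unit rules of {L} → Lg | Scc | c.

S -> c | Lg | cc | Scc | cgL; D -> c | Lg | Scc | cgL; L -> c | Lg | Scc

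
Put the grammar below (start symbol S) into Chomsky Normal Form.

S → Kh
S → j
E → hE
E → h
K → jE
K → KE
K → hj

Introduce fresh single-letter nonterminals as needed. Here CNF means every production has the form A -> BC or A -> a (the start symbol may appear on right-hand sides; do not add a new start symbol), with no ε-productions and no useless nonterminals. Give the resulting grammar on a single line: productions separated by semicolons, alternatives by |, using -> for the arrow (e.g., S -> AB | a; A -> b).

S -> j | KA; A -> h; B -> j; E -> h | AE; K -> AB | BE | KE

No ε-productions.
No unit productions to eliminate.
TERM: introduce A -> h, B -> j and substitute in every rule of length ≥2.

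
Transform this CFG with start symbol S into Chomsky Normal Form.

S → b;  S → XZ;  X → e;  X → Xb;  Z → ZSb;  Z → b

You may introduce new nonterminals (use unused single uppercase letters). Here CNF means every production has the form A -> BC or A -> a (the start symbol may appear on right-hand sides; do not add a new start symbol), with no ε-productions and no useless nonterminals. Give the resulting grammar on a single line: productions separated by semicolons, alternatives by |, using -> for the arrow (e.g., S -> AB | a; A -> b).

No ε-productions.
No unit productions to eliminate.
TERM: introduce A -> b and substitute in every rule of length ≥2.
BIN: Z -> ZSA becomes Z -> ZB, B -> SA.

S -> b | XZ; A -> b; B -> SA; X -> e | XA; Z -> b | ZB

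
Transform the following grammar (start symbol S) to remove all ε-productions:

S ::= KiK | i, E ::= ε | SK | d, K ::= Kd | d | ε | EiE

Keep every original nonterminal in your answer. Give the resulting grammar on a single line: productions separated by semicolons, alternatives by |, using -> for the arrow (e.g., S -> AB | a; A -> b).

S -> i | Ki | iK | KiK; E -> S | d | SK; K -> d | i | Ei | Kd | iE | EiE

Nullable set: {E, K}.
S -> KiK: K, K nullable, giving Ki | KiK | i | iK.
Drop E -> ε.
E -> SK: K nullable, giving S | SK.
Drop K -> ε.
K -> EiE: E, E nullable, giving Ei | EiE | i | iE.
K -> Kd: K nullable, giving Kd | d.
Unchanged (no nullable symbols): S -> i; E -> d; K -> d.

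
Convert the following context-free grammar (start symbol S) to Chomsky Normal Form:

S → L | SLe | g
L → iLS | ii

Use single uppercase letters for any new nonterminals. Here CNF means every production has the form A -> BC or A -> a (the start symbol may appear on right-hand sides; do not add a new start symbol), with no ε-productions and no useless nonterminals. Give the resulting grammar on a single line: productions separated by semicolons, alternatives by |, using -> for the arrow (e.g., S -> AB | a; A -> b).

S -> g | AA | AD | SE; A -> i; B -> e; C -> LS; D -> LS; E -> LB; L -> AA | AC

No ε-productions.
After unit-elimination: S -> g | ii | SLe | iLS; L -> ii | iLS.
TERM: introduce B -> e, A -> i and substitute in every rule of length ≥2.
BIN: L -> ALS becomes L -> AC, C -> LS; S -> ALS becomes S -> AD, D -> LS; S -> SLB becomes S -> SE, E -> LB.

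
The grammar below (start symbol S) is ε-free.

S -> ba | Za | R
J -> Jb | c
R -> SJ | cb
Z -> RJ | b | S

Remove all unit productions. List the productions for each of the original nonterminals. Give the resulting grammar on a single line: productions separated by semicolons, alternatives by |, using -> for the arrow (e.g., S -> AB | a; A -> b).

S -> SJ | Za | ba | cb; J -> c | Jb; R -> SJ | cb; Z -> b | RJ | SJ | Za | ba | cb

Unit productions: S->R, Z->S.
Unit pairs (A ⇒* B via units): (S,R), (Z,R), (Z,S).
S: inherits non-unit rules of {R, S} → SJ | Za | ba | cb.
J: inherits non-unit rules of {J} → Jb | c.
R: inherits non-unit rules of {R} → SJ | cb.
Z: inherits non-unit rules of {R, S, Z} → RJ | SJ | Za | b | ba | cb.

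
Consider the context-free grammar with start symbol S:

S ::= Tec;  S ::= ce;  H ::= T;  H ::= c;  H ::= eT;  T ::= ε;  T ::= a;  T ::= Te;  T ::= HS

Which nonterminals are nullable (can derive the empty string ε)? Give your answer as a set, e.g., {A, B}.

Directly nullable (have an ε-rule): {T}.
H is nullable via H -> T (every symbol on the right is already known nullable).
Not nullable: S — each has a terminal in every rule's right-hand side or depends on a non-nullable symbol.

{H, T}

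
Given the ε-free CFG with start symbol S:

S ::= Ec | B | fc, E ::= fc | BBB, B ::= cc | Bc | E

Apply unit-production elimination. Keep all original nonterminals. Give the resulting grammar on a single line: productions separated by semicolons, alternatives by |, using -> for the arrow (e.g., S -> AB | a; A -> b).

S -> Bc | Ec | cc | fc | BBB; B -> Bc | cc | fc | BBB; E -> fc | BBB

Unit productions: B->E, S->B.
Unit pairs (A ⇒* B via units): (B,E), (S,B), (S,E).
S: inherits non-unit rules of {B, E, S} → BBB | Bc | Ec | cc | fc.
B: inherits non-unit rules of {B, E} → BBB | Bc | cc | fc.
E: inherits non-unit rules of {E} → BBB | fc.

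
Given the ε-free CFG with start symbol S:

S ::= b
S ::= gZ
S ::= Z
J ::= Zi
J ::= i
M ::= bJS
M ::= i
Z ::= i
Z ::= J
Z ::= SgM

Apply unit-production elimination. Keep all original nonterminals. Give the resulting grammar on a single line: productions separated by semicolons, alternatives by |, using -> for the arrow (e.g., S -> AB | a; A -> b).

Unit productions: S->Z, Z->J.
Unit pairs (A ⇒* B via units): (S,J), (S,Z), (Z,J).
S: inherits non-unit rules of {J, S, Z} → SgM | Zi | b | gZ | i.
J: inherits non-unit rules of {J} → Zi | i.
M: inherits non-unit rules of {M} → bJS | i.
Z: inherits non-unit rules of {J, Z} → SgM | Zi | i.

S -> b | i | Zi | gZ | SgM; J -> i | Zi; M -> i | bJS; Z -> i | Zi | SgM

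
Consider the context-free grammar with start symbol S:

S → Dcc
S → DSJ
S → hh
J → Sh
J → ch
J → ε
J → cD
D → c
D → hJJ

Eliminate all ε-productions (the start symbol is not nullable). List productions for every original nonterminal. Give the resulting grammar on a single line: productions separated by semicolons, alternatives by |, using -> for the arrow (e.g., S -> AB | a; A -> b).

S -> DS | hh | DSJ | Dcc; D -> c | h | hJ | hJJ; J -> Sh | cD | ch

Nullable set: {J}.
S -> DSJ: J nullable, giving DS | DSJ.
D -> hJJ: J, J nullable, giving h | hJ | hJJ.
Drop J -> ε.
Unchanged (no nullable symbols): S -> Dcc; S -> hh; D -> c; J -> Sh; J -> cD; J -> ch.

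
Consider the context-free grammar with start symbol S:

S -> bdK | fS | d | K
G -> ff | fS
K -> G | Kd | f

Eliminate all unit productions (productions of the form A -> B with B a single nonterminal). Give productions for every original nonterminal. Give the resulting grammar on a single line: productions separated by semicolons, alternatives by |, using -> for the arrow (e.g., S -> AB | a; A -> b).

S -> d | f | Kd | fS | ff | bdK; G -> fS | ff; K -> f | Kd | fS | ff

Unit productions: K->G, S->K.
Unit pairs (A ⇒* B via units): (K,G), (S,G), (S,K).
S: inherits non-unit rules of {G, K, S} → Kd | bdK | d | f | fS | ff.
G: inherits non-unit rules of {G} → fS | ff.
K: inherits non-unit rules of {G, K} → Kd | f | fS | ff.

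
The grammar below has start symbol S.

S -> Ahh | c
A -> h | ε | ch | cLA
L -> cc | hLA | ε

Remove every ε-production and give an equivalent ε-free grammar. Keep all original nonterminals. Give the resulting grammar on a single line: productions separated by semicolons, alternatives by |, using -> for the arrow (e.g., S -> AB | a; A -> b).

S -> c | hh | Ahh; A -> c | h | cA | cL | ch | cLA; L -> h | cc | hA | hL | hLA

Nullable set: {A, L}.
S -> Ahh: A nullable, giving Ahh | hh.
Drop A -> ε.
A -> cLA: L, A nullable, giving c | cA | cL | cLA.
Drop L -> ε.
L -> hLA: L, A nullable, giving h | hA | hL | hLA.
Unchanged (no nullable symbols): S -> c; A -> ch; A -> h; L -> cc.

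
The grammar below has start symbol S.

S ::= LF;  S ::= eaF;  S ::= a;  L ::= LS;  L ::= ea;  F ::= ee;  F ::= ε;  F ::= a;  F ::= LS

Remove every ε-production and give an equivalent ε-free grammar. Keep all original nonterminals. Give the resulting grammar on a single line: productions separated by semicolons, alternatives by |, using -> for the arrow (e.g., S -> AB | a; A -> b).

S -> L | a | LF | ea | eaF; F -> a | LS | ee; L -> LS | ea

Nullable set: {F}.
S -> LF: F nullable, giving L | LF.
S -> eaF: F nullable, giving ea | eaF.
Drop F -> ε.
Unchanged (no nullable symbols): S -> a; F -> LS; F -> a; F -> ee; L -> LS; L -> ea.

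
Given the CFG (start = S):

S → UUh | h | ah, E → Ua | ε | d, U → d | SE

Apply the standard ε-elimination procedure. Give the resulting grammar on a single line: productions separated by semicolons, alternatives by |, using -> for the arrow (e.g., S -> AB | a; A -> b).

S -> h | ah | UUh; E -> d | Ua; U -> S | d | SE

Nullable set: {E}.
Drop E -> ε.
U -> SE: E nullable, giving S | SE.
Unchanged (no nullable symbols): S -> UUh; S -> ah; S -> h; E -> Ua; E -> d; U -> d.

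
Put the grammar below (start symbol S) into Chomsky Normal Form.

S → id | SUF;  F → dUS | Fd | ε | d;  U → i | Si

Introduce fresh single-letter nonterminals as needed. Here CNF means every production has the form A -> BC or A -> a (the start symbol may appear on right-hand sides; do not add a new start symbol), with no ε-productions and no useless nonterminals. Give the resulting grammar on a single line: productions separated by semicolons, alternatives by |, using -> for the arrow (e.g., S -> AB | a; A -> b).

S -> BA | SD | SU; A -> d; B -> i; C -> US; D -> UF; F -> d | AC | FA; U -> i | SB

Nullable: {F}; after ε-elimination: S -> SU | id | SUF; F -> d | Fd | dUS; U -> i | Si.
No unit productions to eliminate.
TERM: introduce A -> d, B -> i and substitute in every rule of length ≥2.
BIN: F -> AUS becomes F -> AC, C -> US; S -> SUF becomes S -> SD, D -> UF.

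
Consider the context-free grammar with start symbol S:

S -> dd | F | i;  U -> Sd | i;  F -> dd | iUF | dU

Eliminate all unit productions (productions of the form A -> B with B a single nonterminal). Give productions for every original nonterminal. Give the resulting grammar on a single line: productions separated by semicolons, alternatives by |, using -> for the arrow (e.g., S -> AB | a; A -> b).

S -> i | dU | dd | iUF; F -> dU | dd | iUF; U -> i | Sd

Unit productions: S->F.
Unit pairs (A ⇒* B via units): (S,F).
S: inherits non-unit rules of {F, S} → dU | dd | i | iUF.
F: inherits non-unit rules of {F} → dU | dd | iUF.
U: inherits non-unit rules of {U} → Sd | i.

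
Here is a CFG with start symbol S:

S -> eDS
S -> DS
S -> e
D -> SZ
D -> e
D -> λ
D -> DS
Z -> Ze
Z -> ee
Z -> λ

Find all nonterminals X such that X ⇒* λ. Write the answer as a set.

{D, Z}

Directly nullable (have an ε-rule): {D, Z}.
Not nullable: S — each has a terminal in every rule's right-hand side or depends on a non-nullable symbol.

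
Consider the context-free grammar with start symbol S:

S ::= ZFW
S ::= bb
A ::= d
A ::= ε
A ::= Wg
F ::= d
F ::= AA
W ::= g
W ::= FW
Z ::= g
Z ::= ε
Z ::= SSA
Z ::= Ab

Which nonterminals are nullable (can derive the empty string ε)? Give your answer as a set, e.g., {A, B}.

Directly nullable (have an ε-rule): {A, Z}.
F is nullable via F -> AA (every symbol on the right is already known nullable).
Not nullable: S, W — each has a terminal in every rule's right-hand side or depends on a non-nullable symbol.

{A, F, Z}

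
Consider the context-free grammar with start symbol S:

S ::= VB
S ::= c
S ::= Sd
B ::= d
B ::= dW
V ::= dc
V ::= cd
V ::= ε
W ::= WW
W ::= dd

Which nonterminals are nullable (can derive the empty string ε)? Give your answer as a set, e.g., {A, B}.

Directly nullable (have an ε-rule): {V}.
Not nullable: B, S, W — each has a terminal in every rule's right-hand side or depends on a non-nullable symbol.

{V}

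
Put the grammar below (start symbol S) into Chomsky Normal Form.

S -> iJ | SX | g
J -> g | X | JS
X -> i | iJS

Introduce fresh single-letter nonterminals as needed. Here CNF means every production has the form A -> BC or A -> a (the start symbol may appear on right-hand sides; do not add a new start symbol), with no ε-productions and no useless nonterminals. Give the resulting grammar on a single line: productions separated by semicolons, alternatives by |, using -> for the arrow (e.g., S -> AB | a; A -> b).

S -> g | AJ | SX; A -> i; B -> JS; C -> JS; J -> g | i | AB | JS; X -> i | AC

No ε-productions.
After unit-elimination: S -> g | SX | iJ; J -> g | i | JS | iJS; X -> i | iJS.
TERM: introduce A -> i and substitute in every rule of length ≥2.
BIN: J -> AJS becomes J -> AB, B -> JS; X -> AJS becomes X -> AC, C -> JS.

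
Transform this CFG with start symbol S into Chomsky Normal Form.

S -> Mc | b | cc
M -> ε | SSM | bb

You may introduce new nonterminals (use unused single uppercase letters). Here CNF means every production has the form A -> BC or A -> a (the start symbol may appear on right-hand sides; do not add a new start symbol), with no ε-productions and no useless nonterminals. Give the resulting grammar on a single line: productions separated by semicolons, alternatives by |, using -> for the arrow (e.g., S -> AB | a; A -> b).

S -> b | c | BB | MB; A -> b; B -> c; C -> SM; M -> AA | SC | SS

Nullable: {M}; after ε-elimination: S -> b | c | Mc | cc; M -> SS | bb | SSM.
No unit productions to eliminate.
TERM: introduce A -> b, B -> c and substitute in every rule of length ≥2.
BIN: M -> SSM becomes M -> SC, C -> SM.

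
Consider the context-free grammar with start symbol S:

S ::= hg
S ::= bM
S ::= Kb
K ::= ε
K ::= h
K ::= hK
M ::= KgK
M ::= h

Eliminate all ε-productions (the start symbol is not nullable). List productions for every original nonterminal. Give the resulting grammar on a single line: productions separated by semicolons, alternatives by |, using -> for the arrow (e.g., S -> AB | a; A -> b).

S -> b | Kb | bM | hg; K -> h | hK; M -> g | h | Kg | gK | KgK

Nullable set: {K}.
S -> Kb: K nullable, giving Kb | b.
Drop K -> ε.
K -> hK: K nullable, giving h | hK.
M -> KgK: K, K nullable, giving Kg | KgK | g | gK.
Unchanged (no nullable symbols): S -> bM; S -> hg; K -> h; M -> h.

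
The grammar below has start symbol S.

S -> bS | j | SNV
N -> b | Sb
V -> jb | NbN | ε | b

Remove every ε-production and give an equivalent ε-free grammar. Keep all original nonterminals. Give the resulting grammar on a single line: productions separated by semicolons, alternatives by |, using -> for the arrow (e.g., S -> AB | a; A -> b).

Nullable set: {V}.
S -> SNV: V nullable, giving SN | SNV.
Drop V -> ε.
Unchanged (no nullable symbols): S -> bS; S -> j; N -> Sb; N -> b; V -> NbN; V -> b; V -> jb.

S -> j | SN | bS | SNV; N -> b | Sb; V -> b | jb | NbN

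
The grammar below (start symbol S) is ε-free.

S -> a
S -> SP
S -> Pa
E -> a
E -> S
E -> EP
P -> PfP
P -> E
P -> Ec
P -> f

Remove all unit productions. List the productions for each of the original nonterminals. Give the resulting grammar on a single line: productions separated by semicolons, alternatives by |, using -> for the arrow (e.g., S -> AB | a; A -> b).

Unit productions: E->S, P->E.
Unit pairs (A ⇒* B via units): (E,S), (P,E), (P,S).
S: inherits non-unit rules of {S} → Pa | SP | a.
E: inherits non-unit rules of {E, S} → EP | Pa | SP | a.
P: inherits non-unit rules of {E, P, S} → EP | Ec | Pa | PfP | SP | a | f.

S -> a | Pa | SP; E -> a | EP | Pa | SP; P -> a | f | EP | Ec | Pa | SP | PfP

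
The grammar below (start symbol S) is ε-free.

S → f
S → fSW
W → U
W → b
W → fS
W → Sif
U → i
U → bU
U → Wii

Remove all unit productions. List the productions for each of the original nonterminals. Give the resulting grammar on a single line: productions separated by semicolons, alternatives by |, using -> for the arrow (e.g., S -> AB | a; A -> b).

Unit productions: W->U.
Unit pairs (A ⇒* B via units): (W,U).
S: inherits non-unit rules of {S} → f | fSW.
U: inherits non-unit rules of {U} → Wii | bU | i.
W: inherits non-unit rules of {U, W} → Sif | Wii | b | bU | fS | i.

S -> f | fSW; U -> i | bU | Wii; W -> b | i | bU | fS | Sif | Wii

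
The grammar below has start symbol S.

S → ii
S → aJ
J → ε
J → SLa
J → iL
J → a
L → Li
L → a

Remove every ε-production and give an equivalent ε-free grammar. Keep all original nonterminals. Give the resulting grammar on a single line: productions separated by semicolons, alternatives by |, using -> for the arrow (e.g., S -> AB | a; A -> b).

S -> a | aJ | ii; J -> a | iL | SLa; L -> a | Li

Nullable set: {J}.
S -> aJ: J nullable, giving a | aJ.
Drop J -> ε.
Unchanged (no nullable symbols): S -> ii; J -> SLa; J -> a; J -> iL; L -> Li; L -> a.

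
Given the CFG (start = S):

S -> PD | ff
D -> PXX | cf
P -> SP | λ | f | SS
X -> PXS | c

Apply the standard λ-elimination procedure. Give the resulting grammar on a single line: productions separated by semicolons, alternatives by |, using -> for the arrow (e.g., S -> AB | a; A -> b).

S -> D | PD | ff; D -> XX | cf | PXX; P -> S | f | SP | SS; X -> c | XS | PXS

Nullable set: {P}.
S -> PD: P nullable, giving D | PD.
D -> PXX: P nullable, giving PXX | XX.
Drop P -> λ.
P -> SP: P nullable, giving S | SP.
X -> PXS: P nullable, giving PXS | XS.
Unchanged (no nullable symbols): S -> ff; D -> cf; P -> SS; P -> f; X -> c.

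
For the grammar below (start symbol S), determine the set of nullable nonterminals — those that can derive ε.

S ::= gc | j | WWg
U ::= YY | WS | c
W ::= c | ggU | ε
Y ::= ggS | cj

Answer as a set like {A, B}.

Directly nullable (have an ε-rule): {W}.
Not nullable: S, U, Y — each has a terminal in every rule's right-hand side or depends on a non-nullable symbol.

{W}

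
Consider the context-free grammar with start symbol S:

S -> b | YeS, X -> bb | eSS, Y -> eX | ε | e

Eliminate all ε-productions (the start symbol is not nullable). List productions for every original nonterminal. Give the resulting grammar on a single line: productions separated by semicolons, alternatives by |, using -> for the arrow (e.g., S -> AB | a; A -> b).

Nullable set: {Y}.
S -> YeS: Y nullable, giving YeS | eS.
Drop Y -> ε.
Unchanged (no nullable symbols): S -> b; X -> bb; X -> eSS; Y -> e; Y -> eX.

S -> b | eS | YeS; X -> bb | eSS; Y -> e | eX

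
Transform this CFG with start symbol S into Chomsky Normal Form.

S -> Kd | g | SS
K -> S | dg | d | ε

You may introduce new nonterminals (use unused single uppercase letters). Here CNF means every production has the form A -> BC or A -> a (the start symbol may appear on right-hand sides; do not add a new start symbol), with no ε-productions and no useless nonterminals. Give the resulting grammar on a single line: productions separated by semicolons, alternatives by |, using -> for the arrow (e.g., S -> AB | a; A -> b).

S -> d | g | KA | SS; A -> d; B -> g; K -> d | g | AB | KA | SS

Nullable: {K}; after ε-elimination: S -> d | g | Kd | SS; K -> S | d | dg.
After unit-elimination: S -> d | g | Kd | SS; K -> d | g | Kd | SS | dg.
TERM: introduce A -> d, B -> g and substitute in every rule of length ≥2.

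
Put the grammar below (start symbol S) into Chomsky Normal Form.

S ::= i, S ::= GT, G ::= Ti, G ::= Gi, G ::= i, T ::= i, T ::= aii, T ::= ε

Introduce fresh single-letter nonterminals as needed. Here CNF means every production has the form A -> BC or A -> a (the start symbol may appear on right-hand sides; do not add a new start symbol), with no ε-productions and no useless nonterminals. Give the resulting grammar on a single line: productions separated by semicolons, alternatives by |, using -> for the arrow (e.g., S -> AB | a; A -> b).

S -> i | GA | GT | TA; A -> i; B -> a; C -> AA; G -> i | GA | TA; T -> i | BC

Nullable: {T}; after ε-elimination: S -> G | i | GT; G -> i | Gi | Ti; T -> i | aii.
After unit-elimination: S -> i | GT | Gi | Ti; G -> i | Gi | Ti; T -> i | aii.
TERM: introduce B -> a, A -> i and substitute in every rule of length ≥2.
BIN: T -> BAA becomes T -> BC, C -> AA.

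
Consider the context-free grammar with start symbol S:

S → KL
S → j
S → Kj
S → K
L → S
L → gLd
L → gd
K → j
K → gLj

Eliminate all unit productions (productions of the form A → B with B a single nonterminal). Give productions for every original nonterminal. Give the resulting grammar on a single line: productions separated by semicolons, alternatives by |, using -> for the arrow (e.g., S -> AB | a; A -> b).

S -> j | KL | Kj | gLj; K -> j | gLj; L -> j | KL | Kj | gd | gLd | gLj

Unit productions: L->S, S->K.
Unit pairs (A ⇒* B via units): (L,K), (L,S), (S,K).
S: inherits non-unit rules of {K, S} → KL | Kj | gLj | j.
K: inherits non-unit rules of {K} → gLj | j.
L: inherits non-unit rules of {K, L, S} → KL | Kj | gLd | gLj | gd | j.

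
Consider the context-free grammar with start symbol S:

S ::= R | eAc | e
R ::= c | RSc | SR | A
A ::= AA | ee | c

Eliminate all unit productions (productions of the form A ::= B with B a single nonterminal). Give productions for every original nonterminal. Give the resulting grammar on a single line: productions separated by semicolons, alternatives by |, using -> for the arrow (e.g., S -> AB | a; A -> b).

Unit productions: R->A, S->R.
Unit pairs (A ⇒* B via units): (R,A), (S,A), (S,R).
S: inherits non-unit rules of {A, R, S} → AA | RSc | SR | c | e | eAc | ee.
A: inherits non-unit rules of {A} → AA | c | ee.
R: inherits non-unit rules of {A, R} → AA | RSc | SR | c | ee.

S -> c | e | AA | SR | ee | RSc | eAc; A -> c | AA | ee; R -> c | AA | SR | ee | RSc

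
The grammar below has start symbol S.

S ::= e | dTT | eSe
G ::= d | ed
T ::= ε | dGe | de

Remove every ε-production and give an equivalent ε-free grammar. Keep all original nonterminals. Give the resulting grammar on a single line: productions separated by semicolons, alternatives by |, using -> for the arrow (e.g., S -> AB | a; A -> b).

S -> d | e | dT | dTT | eSe; G -> d | ed; T -> de | dGe

Nullable set: {T}.
S -> dTT: T, T nullable, giving d | dT | dTT.
Drop T -> ε.
Unchanged (no nullable symbols): S -> e; S -> eSe; G -> d; G -> ed; T -> dGe; T -> de.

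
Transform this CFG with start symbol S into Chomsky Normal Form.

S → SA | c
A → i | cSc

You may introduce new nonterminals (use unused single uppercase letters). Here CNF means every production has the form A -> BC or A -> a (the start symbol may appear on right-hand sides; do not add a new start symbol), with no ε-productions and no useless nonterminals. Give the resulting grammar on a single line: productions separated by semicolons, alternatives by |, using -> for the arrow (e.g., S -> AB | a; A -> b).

S -> c | SA; A -> i | BC; B -> c; C -> SB

No ε-productions.
No unit productions to eliminate.
TERM: introduce B -> c and substitute in every rule of length ≥2.
BIN: A -> BSB becomes A -> BC, C -> SB.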